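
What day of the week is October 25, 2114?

Doomsday rule: the anchor day for the 2100s is Sunday. For year 14: 14÷12 = 1 r 2, and 2÷4 = 0, so 1+2+0 = 3.
Sunday + 3 ≡ Wednesday — that's 2114's doomsday.
In October the doomsday date is Oct 10.
Oct 25 is 15 days after Oct 10; 15 mod 7 = 1, so Wednesday + 1 = Thursday.

Thursday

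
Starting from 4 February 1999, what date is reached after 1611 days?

+365 (one year) → Feb 4, 2000 (1246 left).
+366 (one year; includes Feb 29, 2000) → Feb 4, 2001 (880 left).
+365 (one year) → Feb 4, 2002 (515 left).
+365 (one year) → Feb 4, 2003 (150 left).
Feb has 28 days: +25 → Mar 1, 2003 (125 left).
Mar has 31 days: +31 → Apr 1, 2003 (94 left).
Apr has 30 days: +30 → May 1, 2003 (64 left).
May has 31 days: +31 → Jun 1, 2003 (33 left).
Jun has 30 days: +30 → Jul 1, 2003 (3 left).
+3 → Jul 4, 2003.

July 4, 2003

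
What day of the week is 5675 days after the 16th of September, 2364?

Monday

First find the weekday of Sep 16, 2364. Doomsday rule: the anchor day for the 2300s is Wednesday. For year 64: 64÷12 = 5 r 4, and 4÷4 = 1, so 5+4+1 = 10.
Wednesday + 10 ≡ Saturday — that's 2364's doomsday.
In September the doomsday date is Sep 5.
Sep 16 is 11 days after Sep 5; 11 mod 7 = 4, so Saturday + 4 = Wednesday.
5675 mod 7 = 5, so 5675 days after a Wednesday is Wednesday + 5 = Monday.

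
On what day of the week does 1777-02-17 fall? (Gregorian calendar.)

Monday

Doomsday rule: the anchor day for the 1700s is Sunday. For year 77: 77÷12 = 6 r 5, and 5÷4 = 1, so 6+5+1 = 12.
Sunday + 12 ≡ Friday — that's 1777's doomsday.
In February the doomsday date is Feb 28 (1777 is not a leap year).
Feb 17 is 11 days before Feb 28; 11 mod 7 = 4, so Friday − 4 = Monday.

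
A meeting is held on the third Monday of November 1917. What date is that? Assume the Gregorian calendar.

November 1, 1917 is a Thursday.
The first Monday is therefore November 5 (4 days later).
The third Monday is 5 + 2×7 = November 19.

November 19, 1917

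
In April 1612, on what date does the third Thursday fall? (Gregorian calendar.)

April 1, 1612 is a Sunday.
The first Thursday is therefore April 5 (4 days later).
The third Thursday is 5 + 2×7 = April 19.

April 19, 1612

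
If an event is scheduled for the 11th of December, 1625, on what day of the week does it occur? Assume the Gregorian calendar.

Doomsday rule: the anchor day for the 1600s is Tuesday. For year 25: 25÷12 = 2 r 1, and 1÷4 = 0, so 2+1+0 = 3.
Tuesday + 3 ≡ Friday — that's 1625's doomsday.
In December the doomsday date is Dec 12.
Dec 11 is 1 day before Dec 12; 1 mod 7 = 1, so Friday − 1 = Thursday.

Thursday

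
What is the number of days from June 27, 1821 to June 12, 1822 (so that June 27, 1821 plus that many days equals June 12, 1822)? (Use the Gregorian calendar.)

350

Jun 27, 1821 → Jul 27, 1821: 30 days (June has 30).
Jul 27, 1821 → Aug 27, 1821: 31 days (July has 31).
Aug 27, 1821 → Sep 27, 1821: 31 days (August has 31).
Sep 27, 1821 → Oct 27, 1821: 30 days (September has 30).
Oct 27, 1821 → Nov 27, 1821: 31 days (October has 31).
Nov 27, 1821 → Dec 27, 1821: 30 days (November has 30).
Dec 27, 1821 → Jan 27, 1822: 31 days (December has 31).
Jan 27, 1822 → Feb 27, 1822: 31 days (January has 31).
Feb 27, 1822 → Mar 27, 1822: 28 days (February has 28).
Mar 27, 1822 → Apr 27, 1822: 31 days (March has 31).
Apr 27, 1822 → May 27, 1822: 30 days (April has 30).
May 27, 1822 → Jun 12, 1822: 16 days.
Total: 350 days.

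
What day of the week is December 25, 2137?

Doomsday rule: the anchor day for the 2100s is Sunday. For year 37: 37÷12 = 3 r 1, and 1÷4 = 0, so 3+1+0 = 4.
Sunday + 4 ≡ Thursday — that's 2137's doomsday.
In December the doomsday date is Dec 12.
Dec 25 is 13 days after Dec 12; 13 mod 7 = 6, so Thursday + 6 = Wednesday.

Wednesday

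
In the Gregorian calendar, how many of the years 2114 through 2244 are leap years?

32

Multiples of 4 in [2114,2244]: 33.
Of those, multiples of 100: 1 (not leap unless ÷400).
Multiples of 400: 0.
Leap years = 33 − 1 + 0 = 32.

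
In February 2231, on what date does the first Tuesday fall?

February 1, 2231 is a Tuesday.
The first Tuesday is therefore February 1 (same day).

February 1, 2231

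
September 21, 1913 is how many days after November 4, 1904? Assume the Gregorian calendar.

Nov 4, 1904 → Nov 4, 1905: 365 days.
Nov 4, 1905 → Nov 4, 1906: 365 days.
Nov 4, 1906 → Nov 4, 1907: 365 days.
Nov 4, 1907 → Nov 4, 1908: 366 days (Feb 29, 1908 is in that span).
Nov 4, 1908 → Nov 4, 1909: 365 days.
Nov 4, 1909 → Nov 4, 1910: 365 days.
Nov 4, 1910 → Nov 4, 1911: 365 days.
Nov 4, 1911 → Nov 4, 1912: 366 days (Feb 29, 1912 is in that span).
Nov 4, 1912 → Dec 4, 1912: 30 days (November has 30).
Dec 4, 1912 → Jan 4, 1913: 31 days (December has 31).
Jan 4, 1913 → Feb 4, 1913: 31 days (January has 31).
Feb 4, 1913 → Mar 4, 1913: 28 days (February has 28).
Mar 4, 1913 → Apr 4, 1913: 31 days (March has 31).
Apr 4, 1913 → May 4, 1913: 30 days (April has 30).
May 4, 1913 → Jun 4, 1913: 31 days (May has 31).
Jun 4, 1913 → Jul 4, 1913: 30 days (June has 30).
Jul 4, 1913 → Aug 4, 1913: 31 days (July has 31).
Aug 4, 1913 → Sep 4, 1913: 31 days (August has 31).
Sep 4, 1913 → Sep 21, 1913: 17 days.
Total: 3243 days.

3243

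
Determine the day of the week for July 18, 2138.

Doomsday rule: the anchor day for the 2100s is Sunday. For year 38: 38÷12 = 3 r 2, and 2÷4 = 0, so 3+2+0 = 5.
Sunday + 5 ≡ Friday — that's 2138's doomsday.
In July the doomsday date is Jul 11.
Jul 18 is 7 days after Jul 11; 7 mod 7 = 0, so Friday + 0 = Friday.

Friday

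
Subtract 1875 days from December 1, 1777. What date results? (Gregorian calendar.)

−365 (one year) → Dec 1, 1776 (1510 left).
−366 (one year; includes Feb 29, 1776) → Dec 1, 1775 (1144 left).
−365 (one year) → Dec 1, 1774 (779 left).
−365 (one year) → Dec 1, 1773 (414 left).
−365 (one year) → Dec 1, 1772 (49 left).
−1 → Nov 30, 1772 (end of Nov, 30 days; 48 left).
−30 → Oct 31, 1772 (end of Oct, 31 days; 18 left).
−18 → Oct 13, 1772.

October 13, 1772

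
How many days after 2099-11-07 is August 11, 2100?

Nov 7, 2099 → Dec 7, 2099: 30 days (November has 30).
Dec 7, 2099 → Jan 7, 2100: 31 days (December has 31).
Jan 7, 2100 → Feb 7, 2100: 31 days (January has 31).
Feb 7, 2100 → Mar 7, 2100: 28 days (February has 28).
Mar 7, 2100 → Apr 7, 2100: 31 days (March has 31).
Apr 7, 2100 → May 7, 2100: 30 days (April has 30).
May 7, 2100 → Jun 7, 2100: 31 days (May has 31).
Jun 7, 2100 → Jul 7, 2100: 30 days (June has 30).
Jul 7, 2100 → Aug 7, 2100: 31 days (July has 31).
Aug 7, 2100 → Aug 11, 2100: 4 days.
Total: 277 days.

277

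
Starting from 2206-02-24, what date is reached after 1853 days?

March 23, 2211

+365 (one year) → Feb 24, 2207 (1488 left).
+365 (one year) → Feb 24, 2208 (1123 left).
+366 (one year; includes Feb 29, 2208) → Feb 24, 2209 (757 left).
+365 (one year) → Feb 24, 2210 (392 left).
Feb has 28 days: +5 → Mar 1, 2210 (387 left).
Mar has 31 days: +31 → Apr 1, 2210 (356 left).
Apr has 30 days: +30 → May 1, 2210 (326 left).
May has 31 days: +31 → Jun 1, 2210 (295 left).
Jun has 30 days: +30 → Jul 1, 2210 (265 left).
Jul has 31 days: +31 → Aug 1, 2210 (234 left).
Aug has 31 days: +31 → Sep 1, 2210 (203 left).
Sep has 30 days: +30 → Oct 1, 2210 (173 left).
Oct has 31 days: +31 → Nov 1, 2210 (142 left).
Nov has 30 days: +30 → Dec 1, 2210 (112 left).
Dec has 31 days: +31 → Jan 1, 2211 (81 left).
Jan has 31 days: +31 → Feb 1, 2211 (50 left).
Feb has 28 days: +28 → Mar 1, 2211 (22 left).
+22 → Mar 23, 2211.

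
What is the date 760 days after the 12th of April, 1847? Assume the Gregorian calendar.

+366 (one year; includes Feb 29, 1848) → Apr 12, 1848 (394 left).
Apr has 30 days: +19 → May 1, 1848 (375 left).
May has 31 days: +31 → Jun 1, 1848 (344 left).
Jun has 30 days: +30 → Jul 1, 1848 (314 left).
Jul has 31 days: +31 → Aug 1, 1848 (283 left).
Aug has 31 days: +31 → Sep 1, 1848 (252 left).
Sep has 30 days: +30 → Oct 1, 1848 (222 left).
Oct has 31 days: +31 → Nov 1, 1848 (191 left).
Nov has 30 days: +30 → Dec 1, 1848 (161 left).
Dec has 31 days: +31 → Jan 1, 1849 (130 left).
Jan has 31 days: +31 → Feb 1, 1849 (99 left).
Feb has 28 days: +28 → Mar 1, 1849 (71 left).
Mar has 31 days: +31 → Apr 1, 1849 (40 left).
Apr has 30 days: +30 → May 1, 1849 (10 left).
+10 → May 11, 1849.

May 11, 1849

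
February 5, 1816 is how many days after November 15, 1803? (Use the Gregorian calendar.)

4465

Nov 15, 1803 → Nov 15, 1804: 366 days (Feb 29, 1804 is in that span).
Nov 15, 1804 → Nov 15, 1805: 365 days.
Nov 15, 1805 → Nov 15, 1806: 365 days.
Nov 15, 1806 → Nov 15, 1807: 365 days.
Nov 15, 1807 → Nov 15, 1808: 366 days (Feb 29, 1808 is in that span).
Nov 15, 1808 → Nov 15, 1809: 365 days.
Nov 15, 1809 → Nov 15, 1810: 365 days.
Nov 15, 1810 → Nov 15, 1811: 365 days.
Nov 15, 1811 → Nov 15, 1812: 366 days (Feb 29, 1812 is in that span).
Nov 15, 1812 → Nov 15, 1813: 365 days.
Nov 15, 1813 → Nov 15, 1814: 365 days.
Nov 15, 1814 → Nov 15, 1815: 365 days.
Nov 15, 1815 → Dec 15, 1815: 30 days (November has 30).
Dec 15, 1815 → Jan 15, 1816: 31 days (December has 31).
Jan 15, 1816 → Feb 5, 1816: 21 days.
Total: 4465 days.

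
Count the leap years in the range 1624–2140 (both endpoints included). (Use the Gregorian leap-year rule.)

Multiples of 4 in [1624,2140]: 130.
Of those, multiples of 100: 5 (not leap unless ÷400).
Multiples of 400: 1.
Leap years = 130 − 5 + 1 = 126.

126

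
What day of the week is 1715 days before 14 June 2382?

First find the weekday of Jun 14, 2382. Doomsday rule: the anchor day for the 2300s is Wednesday. For year 82: 82÷12 = 6 r 10, and 10÷4 = 2, so 6+10+2 = 18.
Wednesday + 18 ≡ Sunday — that's 2382's doomsday.
In June the doomsday date is Jun 6.
Jun 14 is 8 days after Jun 6; 8 mod 7 = 1, so Sunday + 1 = Monday.
1715 mod 7 = 0, so 1715 days before a Monday is Monday − 0 = Monday.

Monday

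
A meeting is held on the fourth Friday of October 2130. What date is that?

October 27, 2130

October 1, 2130 is a Sunday.
The first Friday is therefore October 6 (5 days later).
The fourth Friday is 6 + 3×7 = October 27.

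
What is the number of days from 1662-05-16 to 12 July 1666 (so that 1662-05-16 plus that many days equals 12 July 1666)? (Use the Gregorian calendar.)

May 16, 1662 → May 16, 1663: 365 days.
May 16, 1663 → May 16, 1664: 366 days (Feb 29, 1664 is in that span).
May 16, 1664 → May 16, 1665: 365 days.
May 16, 1665 → May 16, 1666: 365 days.
May 16, 1666 → Jun 16, 1666: 31 days (May has 31).
Jun 16, 1666 → Jul 12, 1666: 26 days.
Total: 1518 days.

1518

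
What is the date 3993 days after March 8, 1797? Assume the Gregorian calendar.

+365 (one year) → Mar 8, 1798 (3628 left).
+365 (one year) → Mar 8, 1799 (3263 left).
+365 (one year) → Mar 8, 1800 (2898 left).
+365 (one year) → Mar 8, 1801 (2533 left).
+365 (one year) → Mar 8, 1802 (2168 left).
+365 (one year) → Mar 8, 1803 (1803 left).
+366 (one year; includes Feb 29, 1804) → Mar 8, 1804 (1437 left).
+365 (one year) → Mar 8, 1805 (1072 left).
+365 (one year) → Mar 8, 1806 (707 left).
+365 (one year) → Mar 8, 1807 (342 left).
Mar has 31 days: +24 → Apr 1, 1807 (318 left).
Apr has 30 days: +30 → May 1, 1807 (288 left).
May has 31 days: +31 → Jun 1, 1807 (257 left).
Jun has 30 days: +30 → Jul 1, 1807 (227 left).
Jul has 31 days: +31 → Aug 1, 1807 (196 left).
Aug has 31 days: +31 → Sep 1, 1807 (165 left).
Sep has 30 days: +30 → Oct 1, 1807 (135 left).
Oct has 31 days: +31 → Nov 1, 1807 (104 left).
Nov has 30 days: +30 → Dec 1, 1807 (74 left).
Dec has 31 days: +31 → Jan 1, 1808 (43 left).
Jan has 31 days: +31 → Feb 1, 1808 (12 left).
+12 → Feb 13, 1808.

February 13, 1808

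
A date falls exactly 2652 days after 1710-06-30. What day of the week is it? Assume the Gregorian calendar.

First find the weekday of Jun 30, 1710. Doomsday rule: the anchor day for the 1700s is Sunday. For year 10: 10÷12 = 0 r 10, and 10÷4 = 2, so 0+10+2 = 12.
Sunday + 12 ≡ Friday — that's 1710's doomsday.
In June the doomsday date is Jun 6.
Jun 30 is 24 days after Jun 6; 24 mod 7 = 3, so Friday + 3 = Monday.
2652 mod 7 = 6, so 2652 days after a Monday is Monday + 6 = Sunday.

Sunday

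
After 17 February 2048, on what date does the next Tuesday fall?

February 18, 2048

Feb 17, 2048 is a Monday.
From Monday to the next Tuesday is 1 day.
Feb 17, 2048 + 1 = Feb 18, 2048.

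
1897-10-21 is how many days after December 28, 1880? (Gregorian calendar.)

6141

Dec 28, 1880 → Dec 28, 1881: 365 days.
Dec 28, 1881 → Dec 28, 1882: 365 days.
Dec 28, 1882 → Dec 28, 1883: 365 days.
Dec 28, 1883 → Dec 28, 1884: 366 days (Feb 29, 1884 is in that span).
Dec 28, 1884 → Dec 28, 1885: 365 days.
Dec 28, 1885 → Dec 28, 1886: 365 days.
Dec 28, 1886 → Dec 28, 1887: 365 days.
Dec 28, 1887 → Dec 28, 1888: 366 days (Feb 29, 1888 is in that span).
Dec 28, 1888 → Dec 28, 1889: 365 days.
Dec 28, 1889 → Dec 28, 1890: 365 days.
Dec 28, 1890 → Dec 28, 1891: 365 days.
Dec 28, 1891 → Dec 28, 1892: 366 days (Feb 29, 1892 is in that span).
Dec 28, 1892 → Dec 28, 1893: 365 days.
Dec 28, 1893 → Dec 28, 1894: 365 days.
Dec 28, 1894 → Dec 28, 1895: 365 days.
Dec 28, 1895 → Dec 28, 1896: 366 days (Feb 29, 1896 is in that span).
Dec 28, 1896 → Jan 28, 1897: 31 days (December has 31).
Jan 28, 1897 → Feb 28, 1897: 31 days (January has 31).
Feb 28, 1897 → Mar 28, 1897: 28 days (February has 28).
Mar 28, 1897 → Apr 28, 1897: 31 days (March has 31).
Apr 28, 1897 → May 28, 1897: 30 days (April has 30).
May 28, 1897 → Jun 28, 1897: 31 days (May has 31).
Jun 28, 1897 → Jul 28, 1897: 30 days (June has 30).
Jul 28, 1897 → Aug 28, 1897: 31 days (July has 31).
Aug 28, 1897 → Sep 28, 1897: 31 days (August has 31).
Sep 28, 1897 → Oct 21, 1897: 23 days.
Total: 6141 days.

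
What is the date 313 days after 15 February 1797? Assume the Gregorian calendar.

Feb has 28 days: +14 → Mar 1, 1797 (299 left).
Mar has 31 days: +31 → Apr 1, 1797 (268 left).
Apr has 30 days: +30 → May 1, 1797 (238 left).
May has 31 days: +31 → Jun 1, 1797 (207 left).
Jun has 30 days: +30 → Jul 1, 1797 (177 left).
Jul has 31 days: +31 → Aug 1, 1797 (146 left).
Aug has 31 days: +31 → Sep 1, 1797 (115 left).
Sep has 30 days: +30 → Oct 1, 1797 (85 left).
Oct has 31 days: +31 → Nov 1, 1797 (54 left).
Nov has 30 days: +30 → Dec 1, 1797 (24 left).
+24 → Dec 25, 1797.

December 25, 1797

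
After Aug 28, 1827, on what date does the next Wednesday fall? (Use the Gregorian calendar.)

August 29, 1827

Aug 28, 1827 is a Tuesday.
From Tuesday to the next Wednesday is 1 day.
Aug 28, 1827 + 1 = Aug 29, 1827.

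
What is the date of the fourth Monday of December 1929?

December 1, 1929 is a Sunday.
The first Monday is therefore December 2 (1 days later).
The fourth Monday is 2 + 3×7 = December 23.

December 23, 1929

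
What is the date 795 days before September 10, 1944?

−366 (one year; includes Feb 29, 1944) → Sep 10, 1943 (429 left).
−365 (one year) → Sep 10, 1942 (64 left).
−10 → Aug 31, 1942 (end of Aug, 31 days; 54 left).
−31 → Jul 31, 1942 (end of Jul, 31 days; 23 left).
−23 → Jul 8, 1942.

July 8, 1942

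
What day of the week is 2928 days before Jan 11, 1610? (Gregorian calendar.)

Saturday

First find the weekday of Jan 11, 1610. Doomsday rule: the anchor day for the 1600s is Tuesday. For year 10: 10÷12 = 0 r 10, and 10÷4 = 2, so 0+10+2 = 12.
Tuesday + 12 ≡ Sunday — that's 1610's doomsday.
In January the doomsday date is Jan 3 (1610 is not a leap year).
Jan 11 is 8 days after Jan 3; 8 mod 7 = 1, so Sunday + 1 = Monday.
2928 mod 7 = 2, so 2928 days before a Monday is Monday − 2 = Saturday.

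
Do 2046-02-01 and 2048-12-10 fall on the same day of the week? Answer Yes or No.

Yes

From Feb 1, 2046 to Dec 10, 2048 is 1043 days.
1043 mod 7 = 0, so they are the same weekday.
(Feb 1, 2046 is a Thursday; Dec 10, 2048 is a Thursday.)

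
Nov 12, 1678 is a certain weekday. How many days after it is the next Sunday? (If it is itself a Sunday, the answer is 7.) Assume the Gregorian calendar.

1

Nov 12, 1678 is a Saturday.
From Saturday to the next Sunday is 1 day.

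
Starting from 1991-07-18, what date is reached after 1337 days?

+366 (one year; includes Feb 29, 1992) → Jul 18, 1992 (971 left).
+365 (one year) → Jul 18, 1993 (606 left).
+365 (one year) → Jul 18, 1994 (241 left).
Jul has 31 days: +14 → Aug 1, 1994 (227 left).
Aug has 31 days: +31 → Sep 1, 1994 (196 left).
Sep has 30 days: +30 → Oct 1, 1994 (166 left).
Oct has 31 days: +31 → Nov 1, 1994 (135 left).
Nov has 30 days: +30 → Dec 1, 1994 (105 left).
Dec has 31 days: +31 → Jan 1, 1995 (74 left).
Jan has 31 days: +31 → Feb 1, 1995 (43 left).
Feb has 28 days: +28 → Mar 1, 1995 (15 left).
+15 → Mar 16, 1995.

March 16, 1995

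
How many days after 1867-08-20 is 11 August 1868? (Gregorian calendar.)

Aug 20, 1867 → Sep 20, 1867: 31 days (August has 31).
Sep 20, 1867 → Oct 20, 1867: 30 days (September has 30).
Oct 20, 1867 → Nov 20, 1867: 31 days (October has 31).
Nov 20, 1867 → Dec 20, 1867: 30 days (November has 30).
Dec 20, 1867 → Jan 20, 1868: 31 days (December has 31).
Jan 20, 1868 → Feb 20, 1868: 31 days (January has 31).
Feb 20, 1868 → Mar 20, 1868: 29 days (February has 29).
Mar 20, 1868 → Apr 20, 1868: 31 days (March has 31).
Apr 20, 1868 → May 20, 1868: 30 days (April has 30).
May 20, 1868 → Jun 20, 1868: 31 days (May has 31).
Jun 20, 1868 → Jul 20, 1868: 30 days (June has 30).
Jul 20, 1868 → Aug 11, 1868: 22 days.
Total: 357 days.

357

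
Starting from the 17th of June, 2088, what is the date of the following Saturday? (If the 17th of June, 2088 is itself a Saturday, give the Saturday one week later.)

Jun 17, 2088 is a Thursday.
From Thursday to the next Saturday is 2 days.
Jun 17, 2088 + 2 = Jun 19, 2088.

June 19, 2088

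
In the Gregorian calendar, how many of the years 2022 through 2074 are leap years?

Multiples of 4 in [2022,2074]: 13.
Of those, multiples of 100: 0 (not leap unless ÷400).
Multiples of 400: 0.
Leap years = 13 − 0 + 0 = 13.

13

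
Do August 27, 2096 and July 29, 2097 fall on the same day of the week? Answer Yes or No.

Yes

From Aug 27, 2096 to Jul 29, 2097 is 336 days.
336 mod 7 = 0, so they are the same weekday.
(Aug 27, 2096 is a Monday; Jul 29, 2097 is a Monday.)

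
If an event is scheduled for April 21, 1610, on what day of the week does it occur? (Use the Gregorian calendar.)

Wednesday

Doomsday rule: the anchor day for the 1600s is Tuesday. For year 10: 10÷12 = 0 r 10, and 10÷4 = 2, so 0+10+2 = 12.
Tuesday + 12 ≡ Sunday — that's 1610's doomsday.
In April the doomsday date is Apr 4.
Apr 21 is 17 days after Apr 4; 17 mod 7 = 3, so Sunday + 3 = Wednesday.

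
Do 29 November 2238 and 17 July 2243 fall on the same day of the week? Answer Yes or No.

No

From Nov 29, 2238 to Jul 17, 2243 is 1691 days.
1691 mod 7 = 4, so they are different weekdays.
(Nov 29, 2238 is a Thursday; Jul 17, 2243 is a Monday.)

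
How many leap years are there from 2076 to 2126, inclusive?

12

Multiples of 4 in [2076,2126]: 13.
Of those, multiples of 100: 1 (not leap unless ÷400).
Multiples of 400: 0.
Leap years = 13 − 1 + 0 = 12.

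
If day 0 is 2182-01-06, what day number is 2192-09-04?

3894

Jan 6, 2182 → Jan 6, 2183: 365 days.
Jan 6, 2183 → Jan 6, 2184: 365 days.
Jan 6, 2184 → Jan 6, 2185: 366 days (Feb 29, 2184 is in that span).
Jan 6, 2185 → Jan 6, 2186: 365 days.
Jan 6, 2186 → Jan 6, 2187: 365 days.
Jan 6, 2187 → Jan 6, 2188: 365 days.
Jan 6, 2188 → Jan 6, 2189: 366 days (Feb 29, 2188 is in that span).
Jan 6, 2189 → Jan 6, 2190: 365 days.
Jan 6, 2190 → Jan 6, 2191: 365 days.
Jan 6, 2191 → Jan 6, 2192: 365 days.
Jan 6, 2192 → Feb 6, 2192: 31 days (January has 31).
Feb 6, 2192 → Mar 6, 2192: 29 days (February has 29).
Mar 6, 2192 → Apr 6, 2192: 31 days (March has 31).
Apr 6, 2192 → May 6, 2192: 30 days (April has 30).
May 6, 2192 → Jun 6, 2192: 31 days (May has 31).
Jun 6, 2192 → Jul 6, 2192: 30 days (June has 30).
Jul 6, 2192 → Aug 6, 2192: 31 days (July has 31).
Aug 6, 2192 → Sep 4, 2192: 29 days.
Total: 3894 days.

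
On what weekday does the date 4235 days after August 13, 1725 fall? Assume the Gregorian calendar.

Aug 13, 1725 is a Monday.
4235 mod 7 = 0, so 4235 days after a Monday is Monday + 0 = Monday.

Monday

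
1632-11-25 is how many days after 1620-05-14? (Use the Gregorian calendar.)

4578

May 14, 1620 → May 14, 1621: 365 days.
May 14, 1621 → May 14, 1622: 365 days.
May 14, 1622 → May 14, 1623: 365 days.
May 14, 1623 → May 14, 1624: 366 days (Feb 29, 1624 is in that span).
May 14, 1624 → May 14, 1625: 365 days.
May 14, 1625 → May 14, 1626: 365 days.
May 14, 1626 → May 14, 1627: 365 days.
May 14, 1627 → May 14, 1628: 366 days (Feb 29, 1628 is in that span).
May 14, 1628 → May 14, 1629: 365 days.
May 14, 1629 → May 14, 1630: 365 days.
May 14, 1630 → May 14, 1631: 365 days.
May 14, 1631 → May 14, 1632: 366 days (Feb 29, 1632 is in that span).
May 14, 1632 → Jun 14, 1632: 31 days (May has 31).
Jun 14, 1632 → Jul 14, 1632: 30 days (June has 30).
Jul 14, 1632 → Aug 14, 1632: 31 days (July has 31).
Aug 14, 1632 → Sep 14, 1632: 31 days (August has 31).
Sep 14, 1632 → Oct 14, 1632: 30 days (September has 30).
Oct 14, 1632 → Nov 14, 1632: 31 days (October has 31).
Nov 14, 1632 → Nov 25, 1632: 11 days.
Total: 4578 days.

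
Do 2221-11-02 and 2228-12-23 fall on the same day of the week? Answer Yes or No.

From Nov 2, 2221 to Dec 23, 2228 is 2608 days.
2608 mod 7 = 4, so they are different weekdays.
(Nov 2, 2221 is a Friday; Dec 23, 2228 is a Tuesday.)

No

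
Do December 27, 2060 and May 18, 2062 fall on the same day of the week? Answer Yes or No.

No

From Dec 27, 2060 to May 18, 2062 is 507 days.
507 mod 7 = 3, so they are different weekdays.
(Dec 27, 2060 is a Monday; May 18, 2062 is a Thursday.)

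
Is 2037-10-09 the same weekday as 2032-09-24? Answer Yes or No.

From Sep 24, 2032 to Oct 9, 2037 is 1841 days.
1841 mod 7 = 0, so they are the same weekday.
(Sep 24, 2032 is a Friday; Oct 9, 2037 is a Friday.)

Yes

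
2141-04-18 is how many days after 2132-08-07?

3176

Aug 7, 2132 → Aug 7, 2133: 365 days.
Aug 7, 2133 → Aug 7, 2134: 365 days.
Aug 7, 2134 → Aug 7, 2135: 365 days.
Aug 7, 2135 → Aug 7, 2136: 366 days (Feb 29, 2136 is in that span).
Aug 7, 2136 → Aug 7, 2137: 365 days.
Aug 7, 2137 → Aug 7, 2138: 365 days.
Aug 7, 2138 → Aug 7, 2139: 365 days.
Aug 7, 2139 → Aug 7, 2140: 366 days (Feb 29, 2140 is in that span).
Aug 7, 2140 → Sep 7, 2140: 31 days (August has 31).
Sep 7, 2140 → Oct 7, 2140: 30 days (September has 30).
Oct 7, 2140 → Nov 7, 2140: 31 days (October has 31).
Nov 7, 2140 → Dec 7, 2140: 30 days (November has 30).
Dec 7, 2140 → Jan 7, 2141: 31 days (December has 31).
Jan 7, 2141 → Feb 7, 2141: 31 days (January has 31).
Feb 7, 2141 → Mar 7, 2141: 28 days (February has 28).
Mar 7, 2141 → Apr 7, 2141: 31 days (March has 31).
Apr 7, 2141 → Apr 18, 2141: 11 days.
Total: 3176 days.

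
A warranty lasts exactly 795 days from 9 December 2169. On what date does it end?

+365 (one year) → Dec 9, 2170 (430 left).
+365 (one year) → Dec 9, 2171 (65 left).
Dec has 31 days: +23 → Jan 1, 2172 (42 left).
Jan has 31 days: +31 → Feb 1, 2172 (11 left).
+11 → Feb 12, 2172.

February 12, 2172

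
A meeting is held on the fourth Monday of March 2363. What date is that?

March 1, 2363 is a Friday.
The first Monday is therefore March 4 (3 days later).
The fourth Monday is 4 + 3×7 = March 25.

March 25, 2363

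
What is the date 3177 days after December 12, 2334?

August 24, 2343

+365 (one year) → Dec 12, 2335 (2812 left).
+366 (one year; includes Feb 29, 2336) → Dec 12, 2336 (2446 left).
+365 (one year) → Dec 12, 2337 (2081 left).
+365 (one year) → Dec 12, 2338 (1716 left).
+365 (one year) → Dec 12, 2339 (1351 left).
+366 (one year; includes Feb 29, 2340) → Dec 12, 2340 (985 left).
+365 (one year) → Dec 12, 2341 (620 left).
+365 (one year) → Dec 12, 2342 (255 left).
Dec has 31 days: +20 → Jan 1, 2343 (235 left).
Jan has 31 days: +31 → Feb 1, 2343 (204 left).
Feb has 28 days: +28 → Mar 1, 2343 (176 left).
Mar has 31 days: +31 → Apr 1, 2343 (145 left).
Apr has 30 days: +30 → May 1, 2343 (115 left).
May has 31 days: +31 → Jun 1, 2343 (84 left).
Jun has 30 days: +30 → Jul 1, 2343 (54 left).
Jul has 31 days: +31 → Aug 1, 2343 (23 left).
+23 → Aug 24, 2343.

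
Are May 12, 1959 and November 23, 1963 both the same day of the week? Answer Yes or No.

From May 12, 1959 to Nov 23, 1963 is 1656 days.
1656 mod 7 = 4, so they are different weekdays.
(May 12, 1959 is a Tuesday; Nov 23, 1963 is a Saturday.)

No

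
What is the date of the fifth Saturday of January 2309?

January 30, 2309

January 1, 2309 is a Friday.
The first Saturday is therefore January 2 (1 days later).
The fifth Saturday is 2 + 4×7 = January 30.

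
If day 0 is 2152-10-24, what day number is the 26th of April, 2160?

Oct 24, 2152 → Oct 24, 2153: 365 days.
Oct 24, 2153 → Oct 24, 2154: 365 days.
Oct 24, 2154 → Oct 24, 2155: 365 days.
Oct 24, 2155 → Oct 24, 2156: 366 days (Feb 29, 2156 is in that span).
Oct 24, 2156 → Oct 24, 2157: 365 days.
Oct 24, 2157 → Oct 24, 2158: 365 days.
Oct 24, 2158 → Oct 24, 2159: 365 days.
Oct 24, 2159 → Nov 24, 2159: 31 days (October has 31).
Nov 24, 2159 → Dec 24, 2159: 30 days (November has 30).
Dec 24, 2159 → Jan 24, 2160: 31 days (December has 31).
Jan 24, 2160 → Feb 24, 2160: 31 days (January has 31).
Feb 24, 2160 → Mar 24, 2160: 29 days (February has 29).
Mar 24, 2160 → Apr 24, 2160: 31 days (March has 31).
Apr 24, 2160 → Apr 26, 2160: 2 days.
Total: 2741 days.

2741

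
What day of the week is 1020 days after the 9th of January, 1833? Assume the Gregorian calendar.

Jan 9, 1833 is a Wednesday.
1020 mod 7 = 5, so 1020 days after a Wednesday is Wednesday + 5 = Monday.

Monday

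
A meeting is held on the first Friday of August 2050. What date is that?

August 5, 2050

August 1, 2050 is a Monday.
The first Friday is therefore August 5 (4 days later).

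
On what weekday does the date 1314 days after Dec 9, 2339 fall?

Thursday

Dec 9, 2339 is a Saturday.
1314 mod 7 = 5, so 1314 days after a Saturday is Saturday + 5 = Thursday.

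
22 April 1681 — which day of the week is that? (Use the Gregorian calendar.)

Doomsday rule: the anchor day for the 1600s is Tuesday. For year 81: 81÷12 = 6 r 9, and 9÷4 = 2, so 6+9+2 = 17.
Tuesday + 17 ≡ Friday — that's 1681's doomsday.
In April the doomsday date is Apr 4.
Apr 22 is 18 days after Apr 4; 18 mod 7 = 4, so Friday + 4 = Tuesday.

Tuesday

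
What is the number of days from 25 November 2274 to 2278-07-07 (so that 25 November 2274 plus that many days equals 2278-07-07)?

Nov 25, 2274 → Nov 25, 2275: 365 days.
Nov 25, 2275 → Nov 25, 2276: 366 days (Feb 29, 2276 is in that span).
Nov 25, 2276 → Nov 25, 2277: 365 days.
Nov 25, 2277 → Dec 25, 2277: 30 days (November has 30).
Dec 25, 2277 → Jan 25, 2278: 31 days (December has 31).
Jan 25, 2278 → Feb 25, 2278: 31 days (January has 31).
Feb 25, 2278 → Mar 25, 2278: 28 days (February has 28).
Mar 25, 2278 → Apr 25, 2278: 31 days (March has 31).
Apr 25, 2278 → May 25, 2278: 30 days (April has 30).
May 25, 2278 → Jun 25, 2278: 31 days (May has 31).
Jun 25, 2278 → Jul 7, 2278: 12 days.
Total: 1320 days.

1320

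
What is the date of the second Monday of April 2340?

April 8, 2340

April 1, 2340 is a Monday.
The first Monday is therefore April 1 (same day).
The second Monday is 1 + 1×7 = April 8.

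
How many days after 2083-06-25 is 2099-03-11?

Jun 25, 2083 → Jun 25, 2084: 366 days (Feb 29, 2084 is in that span).
Jun 25, 2084 → Jun 25, 2085: 365 days.
Jun 25, 2085 → Jun 25, 2086: 365 days.
Jun 25, 2086 → Jun 25, 2087: 365 days.
Jun 25, 2087 → Jun 25, 2088: 366 days (Feb 29, 2088 is in that span).
Jun 25, 2088 → Jun 25, 2089: 365 days.
Jun 25, 2089 → Jun 25, 2090: 365 days.
Jun 25, 2090 → Jun 25, 2091: 365 days.
Jun 25, 2091 → Jun 25, 2092: 366 days (Feb 29, 2092 is in that span).
Jun 25, 2092 → Jun 25, 2093: 365 days.
Jun 25, 2093 → Jun 25, 2094: 365 days.
Jun 25, 2094 → Jun 25, 2095: 365 days.
Jun 25, 2095 → Jun 25, 2096: 366 days (Feb 29, 2096 is in that span).
Jun 25, 2096 → Jun 25, 2097: 365 days.
Jun 25, 2097 → Jun 25, 2098: 365 days.
Jun 25, 2098 → Jul 25, 2098: 30 days (June has 30).
Jul 25, 2098 → Aug 25, 2098: 31 days (July has 31).
Aug 25, 2098 → Sep 25, 2098: 31 days (August has 31).
Sep 25, 2098 → Oct 25, 2098: 30 days (September has 30).
Oct 25, 2098 → Nov 25, 2098: 31 days (October has 31).
Nov 25, 2098 → Dec 25, 2098: 30 days (November has 30).
Dec 25, 2098 → Jan 25, 2099: 31 days (December has 31).
Jan 25, 2099 → Feb 25, 2099: 31 days (January has 31).
Feb 25, 2099 → Mar 11, 2099: 14 days.
Total: 5738 days.

5738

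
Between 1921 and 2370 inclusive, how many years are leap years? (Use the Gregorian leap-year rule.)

Multiples of 4 in [1921,2370]: 112.
Of those, multiples of 100: 4 (not leap unless ÷400).
Multiples of 400: 1.
Leap years = 112 − 4 + 1 = 109.

109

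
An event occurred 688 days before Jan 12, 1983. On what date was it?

February 23, 1981

−365 (one year) → Jan 12, 1982 (323 left).
−12 → Dec 31, 1981 (end of Dec, 31 days; 311 left).
−31 → Nov 30, 1981 (end of Nov, 30 days; 280 left).
−30 → Oct 31, 1981 (end of Oct, 31 days; 250 left).
−31 → Sep 30, 1981 (end of Sep, 30 days; 219 left).
−30 → Aug 31, 1981 (end of Aug, 31 days; 189 left).
−31 → Jul 31, 1981 (end of Jul, 31 days; 158 left).
−31 → Jun 30, 1981 (end of Jun, 30 days; 127 left).
−30 → May 31, 1981 (end of May, 31 days; 97 left).
−31 → Apr 30, 1981 (end of Apr, 30 days; 66 left).
−30 → Mar 31, 1981 (end of Mar, 31 days; 36 left).
−31 → Feb 28, 1981 (end of Feb, 28 days; 5 left).
−5 → Feb 23, 1981.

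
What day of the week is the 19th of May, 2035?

January 1, 2035 is a Monday.
Jan 1, 2035 → Feb 1, 2035: 31 days (January has 31).
Feb 1, 2035 → Mar 1, 2035: 28 days (February has 28).
Mar 1, 2035 → Apr 1, 2035: 31 days (March has 31).
Apr 1, 2035 → May 1, 2035: 30 days (April has 30).
May 1, 2035 → May 19, 2035: 18 days.
Total: 138 days.
138 mod 7 = 5, so Monday + 5 = Saturday.

Saturday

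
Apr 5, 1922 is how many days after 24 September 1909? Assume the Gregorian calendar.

Sep 24, 1909 → Sep 24, 1910: 365 days.
Sep 24, 1910 → Sep 24, 1911: 365 days.
Sep 24, 1911 → Sep 24, 1912: 366 days (Feb 29, 1912 is in that span).
Sep 24, 1912 → Sep 24, 1913: 365 days.
Sep 24, 1913 → Sep 24, 1914: 365 days.
Sep 24, 1914 → Sep 24, 1915: 365 days.
Sep 24, 1915 → Sep 24, 1916: 366 days (Feb 29, 1916 is in that span).
Sep 24, 1916 → Sep 24, 1917: 365 days.
Sep 24, 1917 → Sep 24, 1918: 365 days.
Sep 24, 1918 → Sep 24, 1919: 365 days.
Sep 24, 1919 → Sep 24, 1920: 366 days (Feb 29, 1920 is in that span).
Sep 24, 1920 → Sep 24, 1921: 365 days.
Sep 24, 1921 → Oct 24, 1921: 30 days (September has 30).
Oct 24, 1921 → Nov 24, 1921: 31 days (October has 31).
Nov 24, 1921 → Dec 24, 1921: 30 days (November has 30).
Dec 24, 1921 → Jan 24, 1922: 31 days (December has 31).
Jan 24, 1922 → Feb 24, 1922: 31 days (January has 31).
Feb 24, 1922 → Mar 24, 1922: 28 days (February has 28).
Mar 24, 1922 → Apr 5, 1922: 12 days.
Total: 4576 days.

4576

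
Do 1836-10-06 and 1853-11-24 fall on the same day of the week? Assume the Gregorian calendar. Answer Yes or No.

From Oct 6, 1836 to Nov 24, 1853 is 6258 days.
6258 mod 7 = 0, so they are the same weekday.
(Oct 6, 1836 is a Thursday; Nov 24, 1853 is a Thursday.)

Yes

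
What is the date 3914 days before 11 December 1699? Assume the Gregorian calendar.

March 24, 1689

−365 (one year) → Dec 11, 1698 (3549 left).
−365 (one year) → Dec 11, 1697 (3184 left).
−365 (one year) → Dec 11, 1696 (2819 left).
−366 (one year; includes Feb 29, 1696) → Dec 11, 1695 (2453 left).
−365 (one year) → Dec 11, 1694 (2088 left).
−365 (one year) → Dec 11, 1693 (1723 left).
−365 (one year) → Dec 11, 1692 (1358 left).
−366 (one year; includes Feb 29, 1692) → Dec 11, 1691 (992 left).
−365 (one year) → Dec 11, 1690 (627 left).
−365 (one year) → Dec 11, 1689 (262 left).
−11 → Nov 30, 1689 (end of Nov, 30 days; 251 left).
−30 → Oct 31, 1689 (end of Oct, 31 days; 221 left).
−31 → Sep 30, 1689 (end of Sep, 30 days; 190 left).
−30 → Aug 31, 1689 (end of Aug, 31 days; 160 left).
−31 → Jul 31, 1689 (end of Jul, 31 days; 129 left).
−31 → Jun 30, 1689 (end of Jun, 30 days; 98 left).
−30 → May 31, 1689 (end of May, 31 days; 68 left).
−31 → Apr 30, 1689 (end of Apr, 30 days; 37 left).
−30 → Mar 31, 1689 (end of Mar, 31 days; 7 left).
−7 → Mar 24, 1689.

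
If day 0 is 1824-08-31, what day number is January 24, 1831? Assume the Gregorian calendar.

2337

Aug 31, 1824 → Aug 31, 1825: 365 days.
Aug 31, 1825 → Aug 31, 1826: 365 days.
Aug 31, 1826 → Aug 31, 1827: 365 days.
Aug 31, 1827 → Aug 31, 1828: 366 days (Feb 29, 1828 is in that span).
Aug 31, 1828 → Aug 31, 1829: 365 days.
Aug 31, 1829 → Aug 31, 1830: 365 days.
Aug 31, 1830 → Sep 30, 1830: 30 days (August has 31).
Sep 30, 1830 → Oct 30, 1830: 30 days (September has 30).
Oct 30, 1830 → Nov 30, 1830: 31 days (October has 31).
Nov 30, 1830 → Dec 30, 1830: 30 days (November has 30).
Dec 30, 1830 → Jan 24, 1831: 25 days.
Total: 2337 days.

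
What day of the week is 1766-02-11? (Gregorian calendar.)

Tuesday

Doomsday rule: the anchor day for the 1700s is Sunday. For year 66: 66÷12 = 5 r 6, and 6÷4 = 1, so 5+6+1 = 12.
Sunday + 12 ≡ Friday — that's 1766's doomsday.
In February the doomsday date is Feb 28 (1766 is not a leap year).
Feb 11 is 17 days before Feb 28; 17 mod 7 = 3, so Friday − 3 = Tuesday.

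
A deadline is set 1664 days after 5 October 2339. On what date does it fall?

+366 (one year; includes Feb 29, 2340) → Oct 5, 2340 (1298 left).
+365 (one year) → Oct 5, 2341 (933 left).
+365 (one year) → Oct 5, 2342 (568 left).
+365 (one year) → Oct 5, 2343 (203 left).
Oct has 31 days: +27 → Nov 1, 2343 (176 left).
Nov has 30 days: +30 → Dec 1, 2343 (146 left).
Dec has 31 days: +31 → Jan 1, 2344 (115 left).
Jan has 31 days: +31 → Feb 1, 2344 (84 left).
Feb has 29 days: +29 → Mar 1, 2344 (55 left).
Mar has 31 days: +31 → Apr 1, 2344 (24 left).
+24 → Apr 25, 2344.

April 25, 2344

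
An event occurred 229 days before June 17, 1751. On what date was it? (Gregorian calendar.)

−17 → May 31, 1751 (end of May, 31 days; 212 left).
−31 → Apr 30, 1751 (end of Apr, 30 days; 181 left).
−30 → Mar 31, 1751 (end of Mar, 31 days; 151 left).
−31 → Feb 28, 1751 (end of Feb, 28 days; 120 left).
−28 → Jan 31, 1751 (end of Jan, 31 days; 92 left).
−31 → Dec 31, 1750 (end of Dec, 31 days; 61 left).
−31 → Nov 30, 1750 (end of Nov, 30 days; 30 left).
−30 → Oct 31, 1750 (end of Oct, 31 days; 0 left).

October 31, 1750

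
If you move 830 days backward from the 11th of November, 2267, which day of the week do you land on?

Thursday

Nov 11, 2267 is a Monday.
830 mod 7 = 4, so 830 days before a Monday is Monday − 4 = Thursday.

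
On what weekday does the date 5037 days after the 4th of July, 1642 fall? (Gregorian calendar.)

Tuesday

First find the weekday of Jul 4, 1642. Doomsday rule: the anchor day for the 1600s is Tuesday. For year 42: 42÷12 = 3 r 6, and 6÷4 = 1, so 3+6+1 = 10.
Tuesday + 10 ≡ Friday — that's 1642's doomsday.
In July the doomsday date is Jul 11.
Jul 4 is 7 days before Jul 11; 7 mod 7 = 0, so Friday − 0 = Friday.
5037 mod 7 = 4, so 5037 days after a Friday is Friday + 4 = Tuesday.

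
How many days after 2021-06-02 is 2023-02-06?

614

Jun 2, 2021 → Jun 2, 2022: 365 days.
Jun 2, 2022 → Jul 2, 2022: 30 days (June has 30).
Jul 2, 2022 → Aug 2, 2022: 31 days (July has 31).
Aug 2, 2022 → Sep 2, 2022: 31 days (August has 31).
Sep 2, 2022 → Oct 2, 2022: 30 days (September has 30).
Oct 2, 2022 → Nov 2, 2022: 31 days (October has 31).
Nov 2, 2022 → Dec 2, 2022: 30 days (November has 30).
Dec 2, 2022 → Jan 2, 2023: 31 days (December has 31).
Jan 2, 2023 → Feb 2, 2023: 31 days (January has 31).
Feb 2, 2023 → Feb 6, 2023: 4 days.
Total: 614 days.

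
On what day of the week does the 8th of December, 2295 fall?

Sunday

Doomsday rule: the anchor day for the 2200s is Friday. For year 95: 95÷12 = 7 r 11, and 11÷4 = 2, so 7+11+2 = 20.
Friday + 20 ≡ Thursday — that's 2295's doomsday.
In December the doomsday date is Dec 12.
Dec 8 is 4 days before Dec 12; 4 mod 7 = 4, so Thursday − 4 = Sunday.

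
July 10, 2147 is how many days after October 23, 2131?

Oct 23, 2131 → Oct 23, 2132: 366 days (Feb 29, 2132 is in that span).
Oct 23, 2132 → Oct 23, 2133: 365 days.
Oct 23, 2133 → Oct 23, 2134: 365 days.
Oct 23, 2134 → Oct 23, 2135: 365 days.
Oct 23, 2135 → Oct 23, 2136: 366 days (Feb 29, 2136 is in that span).
Oct 23, 2136 → Oct 23, 2137: 365 days.
Oct 23, 2137 → Oct 23, 2138: 365 days.
Oct 23, 2138 → Oct 23, 2139: 365 days.
Oct 23, 2139 → Oct 23, 2140: 366 days (Feb 29, 2140 is in that span).
Oct 23, 2140 → Oct 23, 2141: 365 days.
Oct 23, 2141 → Oct 23, 2142: 365 days.
Oct 23, 2142 → Oct 23, 2143: 365 days.
Oct 23, 2143 → Oct 23, 2144: 366 days (Feb 29, 2144 is in that span).
Oct 23, 2144 → Oct 23, 2145: 365 days.
Oct 23, 2145 → Oct 23, 2146: 365 days.
Oct 23, 2146 → Nov 23, 2146: 31 days (October has 31).
Nov 23, 2146 → Dec 23, 2146: 30 days (November has 30).
Dec 23, 2146 → Jan 23, 2147: 31 days (December has 31).
Jan 23, 2147 → Feb 23, 2147: 31 days (January has 31).
Feb 23, 2147 → Mar 23, 2147: 28 days (February has 28).
Mar 23, 2147 → Apr 23, 2147: 31 days (March has 31).
Apr 23, 2147 → May 23, 2147: 30 days (April has 30).
May 23, 2147 → Jun 23, 2147: 31 days (May has 31).
Jun 23, 2147 → Jul 10, 2147: 17 days.
Total: 5739 days.

5739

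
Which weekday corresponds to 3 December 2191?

Saturday

Doomsday rule: the anchor day for the 2100s is Sunday. For year 91: 91÷12 = 7 r 7, and 7÷4 = 1, so 7+7+1 = 15.
Sunday + 15 ≡ Monday — that's 2191's doomsday.
In December the doomsday date is Dec 12.
Dec 3 is 9 days before Dec 12; 9 mod 7 = 2, so Monday − 2 = Saturday.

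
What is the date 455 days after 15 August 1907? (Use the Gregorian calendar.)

November 12, 1908

+366 (one year; includes Feb 29, 1908) → Aug 15, 1908 (89 left).
Aug has 31 days: +17 → Sep 1, 1908 (72 left).
Sep has 30 days: +30 → Oct 1, 1908 (42 left).
Oct has 31 days: +31 → Nov 1, 1908 (11 left).
+11 → Nov 12, 1908.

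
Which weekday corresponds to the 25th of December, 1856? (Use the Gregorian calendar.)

Doomsday rule: the anchor day for the 1800s is Friday. For year 56: 56÷12 = 4 r 8, and 8÷4 = 2, so 4+8+2 = 14.
Friday + 14 ≡ Friday — that's 1856's doomsday.
In December the doomsday date is Dec 12.
Dec 25 is 13 days after Dec 12; 13 mod 7 = 6, so Friday + 6 = Thursday.

Thursday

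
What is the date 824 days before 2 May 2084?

−366 (one year; includes Feb 29, 2084) → May 2, 2083 (458 left).
−365 (one year) → May 2, 2082 (93 left).
−2 → Apr 30, 2082 (end of Apr, 30 days; 91 left).
−30 → Mar 31, 2082 (end of Mar, 31 days; 61 left).
−31 → Feb 28, 2082 (end of Feb, 28 days; 30 left).
−28 → Jan 31, 2082 (end of Jan, 31 days; 2 left).
−2 → Jan 29, 2082.

January 29, 2082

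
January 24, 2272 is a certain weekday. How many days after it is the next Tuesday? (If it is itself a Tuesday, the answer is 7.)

Jan 24, 2272 is a Wednesday.
From Wednesday to the next Tuesday is 6 days.

6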